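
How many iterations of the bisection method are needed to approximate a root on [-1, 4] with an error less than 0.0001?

We need (b-a)/2^n ≤ 0.0001
(4 - (-1))/2^n ≤ 0.0001
5/2^n ≤ 0.0001
2^n ≥ 50000
n ≥ log₂(50000) = 15.61
n ≥ 16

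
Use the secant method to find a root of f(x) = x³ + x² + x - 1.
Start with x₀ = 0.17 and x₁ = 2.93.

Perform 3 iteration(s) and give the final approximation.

f(x) = x³ + x² + x - 1
x₀ = 0.17, x₁ = 2.93

Secant formula: x_{n+1} = x_n - f(x_n)(x_n - x_{n-1})/(f(x_n) - f(x_{n-1}))

Iteration 1:
  f(0.170000) = -0.796187
  f(2.930000) = 35.668657
  x_2 = 2.930000 - 35.668657×(2.930000 - 0.170000)/(35.668657 - (-0.796187))
       = 0.230263
Iteration 2:
  f(2.930000) = 35.668657
  f(0.230263) = -0.704507
  x_3 = 0.230263 - (-0.704507)×(0.230263 - 2.930000)/(-0.704507 - 35.668657)
       = 0.282554
Iteration 3:
  f(0.230263) = -0.704507
  f(0.282554) = -0.615051
  x_4 = 0.282554 - (-0.615051)×(0.282554 - 0.230263)/(-0.615051 - (-0.704507))
       = 0.642078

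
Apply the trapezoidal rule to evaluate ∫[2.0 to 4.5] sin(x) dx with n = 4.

f(x) = sin(x)
a = 2.0, b = 4.5, n = 4
h = (b - a)/n = 0.625000

Trapezoidal rule: (h/2)[f(x₀) + 2f(x₁) + 2f(x₂) + ... + f(xₙ)]

x_0 = 2.0000, f(x_0) = 0.909297, coefficient = 1
x_1 = 2.6250, f(x_1) = 0.493920, coefficient = 2
x_2 = 3.2500, f(x_2) = -0.108195, coefficient = 2
x_3 = 3.8750, f(x_3) = -0.669405, coefficient = 2
x_4 = 4.5000, f(x_4) = -0.977530, coefficient = 1

I ≈ (0.625000/2) × -0.635592 = -0.198623
Exact value: -0.205351
Error: 0.006729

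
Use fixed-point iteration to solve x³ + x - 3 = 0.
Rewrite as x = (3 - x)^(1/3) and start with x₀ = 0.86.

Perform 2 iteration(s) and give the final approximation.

Equation: x³ + x - 3 = 0
Fixed-point form: x = (3 - x)^(1/3)
x₀ = 0.86

x_1 = g(0.860000) = 1.288659
x_2 = g(1.288659) = 1.196131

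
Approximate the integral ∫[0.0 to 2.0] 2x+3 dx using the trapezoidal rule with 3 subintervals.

f(x) = 2x+3
a = 0.0, b = 2.0, n = 3
h = (b - a)/n = 0.666667

Trapezoidal rule: (h/2)[f(x₀) + 2f(x₁) + 2f(x₂) + ... + f(xₙ)]

x_0 = 0.0000, f(x_0) = 3.000000, coefficient = 1
x_1 = 0.6667, f(x_1) = 4.333333, coefficient = 2
x_2 = 1.3333, f(x_2) = 5.666667, coefficient = 2
x_3 = 2.0000, f(x_3) = 7.000000, coefficient = 1

I ≈ (0.666667/2) × 30.000000 = 10.000000
Exact value: 10.000000
Error: 0.000000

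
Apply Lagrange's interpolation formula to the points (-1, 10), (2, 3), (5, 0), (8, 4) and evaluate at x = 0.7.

Lagrange interpolation formula:
P(x) = Σ yᵢ × Lᵢ(x)
where Lᵢ(x) = Π_{j≠i} (x - xⱼ)/(xᵢ - xⱼ)

L_0(0.7) = (0.7 - 2)/(-1 - 2) × (0.7 - 5)/(-1 - 5) × (0.7 - 8)/(-1 - 8) = 0.251895
L_1(0.7) = (0.7 - (-1))/(2 - (-1)) × (0.7 - 5)/(2 - 5) × (0.7 - 8)/(2 - 8) = 0.988204
L_2(0.7) = (0.7 - (-1))/(5 - (-1)) × (0.7 - 2)/(5 - 2) × (0.7 - 8)/(5 - 8) = -0.298759
L_3(0.7) = (0.7 - (-1))/(8 - (-1)) × (0.7 - 2)/(8 - 2) × (0.7 - 5)/(8 - 5) = 0.058660

P(0.7) = 10×L_0(0.7) + 3×L_1(0.7) + 0×L_2(0.7) + 4×L_3(0.7)
P(0.7) = 5.718204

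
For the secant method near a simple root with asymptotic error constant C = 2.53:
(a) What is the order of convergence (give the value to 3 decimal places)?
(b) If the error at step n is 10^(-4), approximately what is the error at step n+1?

(a) Secant method has superlinear convergence with order φ = (1+√5)/2 ≈ 1.618.
    This means |e_{n+1}| ≈ C|e_n|^1.618.

(b) With |e_n| = 10^(-4) and C = 2.53:
    |e_{n+1}| ≈ 2.53 × (10^(-4))^1.618 = 2.53 × 10^(-6.47)

(a) ≈ 1.618 (golden ratio); (b) |e_{n+1}| ≈ 8.531e-07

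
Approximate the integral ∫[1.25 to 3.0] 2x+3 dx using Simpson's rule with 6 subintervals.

f(x) = 2x+3
a = 1.25, b = 3.0, n = 6
h = (b - a)/n = 0.291667

Simpson's rule: (h/3)[f(x₀) + 4f(x₁) + 2f(x₂) + ... + f(xₙ)]

x_0 = 1.2500, f(x_0) = 5.500000, coefficient = 1
x_1 = 1.5417, f(x_1) = 6.083333, coefficient = 4
x_2 = 1.8333, f(x_2) = 6.666667, coefficient = 2
x_3 = 2.1250, f(x_3) = 7.250000, coefficient = 4
x_4 = 2.4167, f(x_4) = 7.833333, coefficient = 2
x_5 = 2.7083, f(x_5) = 8.416667, coefficient = 4
x_6 = 3.0000, f(x_6) = 9.000000, coefficient = 1

I ≈ (0.291667/3) × 130.500000 = 12.687500
Exact value: 12.687500
Error: 0.000000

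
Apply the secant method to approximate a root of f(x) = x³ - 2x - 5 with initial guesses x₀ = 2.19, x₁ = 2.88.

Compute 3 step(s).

f(x) = x³ - 2x - 5
x₀ = 2.19, x₁ = 2.88

Secant formula: x_{n+1} = x_n - f(x_n)(x_n - x_{n-1})/(f(x_n) - f(x_{n-1}))

Iteration 1:
  f(2.190000) = 1.123459
  f(2.880000) = 13.127872
  x_2 = 2.880000 - 13.127872×(2.880000 - 2.190000)/(13.127872 - 1.123459)
       = 2.125425
Iteration 2:
  f(2.880000) = 13.127872
  f(2.125425) = 0.350610
  x_3 = 2.125425 - 0.350610×(2.125425 - 2.880000)/(0.350610 - 13.127872)
       = 2.104719
Iteration 3:
  f(2.125425) = 0.350610
  f(2.104719) = 0.114137
  x_4 = 2.104719 - 0.114137×(2.104719 - 2.125425)/(0.114137 - 0.350610)
       = 2.094725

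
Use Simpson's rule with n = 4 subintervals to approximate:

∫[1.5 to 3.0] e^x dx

f(x) = e^x
a = 1.5, b = 3.0, n = 4
h = (b - a)/n = 0.375000

Simpson's rule: (h/3)[f(x₀) + 4f(x₁) + 2f(x₂) + ... + f(xₙ)]

x_0 = 1.5000, f(x_0) = 4.481689, coefficient = 1
x_1 = 1.8750, f(x_1) = 6.520819, coefficient = 4
x_2 = 2.2500, f(x_2) = 9.487736, coefficient = 2
x_3 = 2.6250, f(x_3) = 13.804574, coefficient = 4
x_4 = 3.0000, f(x_4) = 20.085537, coefficient = 1

I ≈ (0.375000/3) × 124.844271 = 15.605534
Exact value: 15.603848
Error: 0.001686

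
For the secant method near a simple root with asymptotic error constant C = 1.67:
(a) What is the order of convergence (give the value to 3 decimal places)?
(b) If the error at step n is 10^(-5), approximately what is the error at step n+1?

(a) Secant method has superlinear convergence with order φ = (1+√5)/2 ≈ 1.618.
    This means |e_{n+1}| ≈ C|e_n|^1.618.

(b) With |e_n| = 10^(-5) and C = 1.67:
    |e_{n+1}| ≈ 1.67 × (10^(-5))^1.618 = 1.67 × 10^(-8.09)

(a) ≈ 1.618 (golden ratio); (b) |e_{n+1}| ≈ 1.357e-08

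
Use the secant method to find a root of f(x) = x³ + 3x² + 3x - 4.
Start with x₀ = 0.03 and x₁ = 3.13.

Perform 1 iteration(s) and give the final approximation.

f(x) = x³ + 3x² + 3x - 4
x₀ = 0.03, x₁ = 3.13

Secant formula: x_{n+1} = x_n - f(x_n)(x_n - x_{n-1})/(f(x_n) - f(x_{n-1}))

Iteration 1:
  f(0.030000) = -3.907273
  f(3.130000) = 65.444997
  x_2 = 3.130000 - 65.444997×(3.130000 - 0.030000)/(65.444997 - (-3.907273))
       = 0.204652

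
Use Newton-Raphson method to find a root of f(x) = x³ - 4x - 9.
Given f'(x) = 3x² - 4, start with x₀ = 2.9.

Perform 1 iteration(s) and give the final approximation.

f(x) = x³ - 4x - 9
f'(x) = 3x² - 4
x₀ = 2.9

Newton-Raphson formula: x_{n+1} = x_n - f(x_n)/f'(x_n)

Iteration 1:
  f(2.900000) = 3.789000
  f'(2.900000) = 21.230000
  x_1 = 2.900000 - 3.789000/21.230000 = 2.721526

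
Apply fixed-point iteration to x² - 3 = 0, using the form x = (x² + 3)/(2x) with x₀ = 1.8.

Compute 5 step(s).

Equation: x² - 3 = 0
Fixed-point form: x = (x² + 3)/(2x)
x₀ = 1.8

x_1 = g(1.800000) = 1.733333
x_2 = g(1.733333) = 1.732051
x_3 = g(1.732051) = 1.732051
x_4 = g(1.732051) = 1.732051
x_5 = g(1.732051) = 1.732051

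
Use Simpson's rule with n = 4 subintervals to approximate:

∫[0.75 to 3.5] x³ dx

f(x) = x³
a = 0.75, b = 3.5, n = 4
h = (b - a)/n = 0.687500

Simpson's rule: (h/3)[f(x₀) + 4f(x₁) + 2f(x₂) + ... + f(xₙ)]

x_0 = 0.7500, f(x_0) = 0.421875, coefficient = 1
x_1 = 1.4375, f(x_1) = 2.970459, coefficient = 4
x_2 = 2.1250, f(x_2) = 9.595703, coefficient = 2
x_3 = 2.8125, f(x_3) = 22.247314, coefficient = 4
x_4 = 3.5000, f(x_4) = 42.875000, coefficient = 1

I ≈ (0.687500/3) × 163.359375 = 37.436523
Exact value: 37.436523
Error: 0.000000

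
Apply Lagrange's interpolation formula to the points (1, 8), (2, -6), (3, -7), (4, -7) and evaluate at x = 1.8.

Lagrange interpolation formula:
P(x) = Σ yᵢ × Lᵢ(x)
where Lᵢ(x) = Π_{j≠i} (x - xⱼ)/(xᵢ - xⱼ)

L_0(1.8) = (1.8 - 2)/(1 - 2) × (1.8 - 3)/(1 - 3) × (1.8 - 4)/(1 - 4) = 0.088000
L_1(1.8) = (1.8 - 1)/(2 - 1) × (1.8 - 3)/(2 - 3) × (1.8 - 4)/(2 - 4) = 1.056000
L_2(1.8) = (1.8 - 1)/(3 - 1) × (1.8 - 2)/(3 - 2) × (1.8 - 4)/(3 - 4) = -0.176000
L_3(1.8) = (1.8 - 1)/(4 - 1) × (1.8 - 2)/(4 - 2) × (1.8 - 3)/(4 - 3) = 0.032000

P(1.8) = 8×L_0(1.8) + (-6)×L_1(1.8) + (-7)×L_2(1.8) + (-7)×L_3(1.8)
P(1.8) = -4.624000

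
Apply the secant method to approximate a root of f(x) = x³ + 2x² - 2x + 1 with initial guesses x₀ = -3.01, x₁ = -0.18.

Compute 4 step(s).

f(x) = x³ + 2x² - 2x + 1
x₀ = -3.01, x₁ = -0.18

Secant formula: x_{n+1} = x_n - f(x_n)(x_n - x_{n-1})/(f(x_n) - f(x_{n-1}))

Iteration 1:
  f(-3.010000) = -2.130701
  f(-0.180000) = 1.418968
  x_2 = -0.180000 - 1.418968×(-0.180000 - (-3.010000))/(1.418968 - (-2.130701))
       = -1.311283
Iteration 2:
  f(-0.180000) = 1.418968
  f(-1.311283) = 4.806789
  x_3 = -1.311283 - 4.806789×(-1.311283 - (-0.180000))/(4.806789 - 1.418968)
       = 0.293831
Iteration 3:
  f(-1.311283) = 4.806789
  f(0.293831) = 0.610380
  x_4 = 0.293831 - 0.610380×(0.293831 - (-1.311283))/(0.610380 - 4.806789)
       = 0.527299
Iteration 4:
  f(0.293831) = 0.610380
  f(0.527299) = 0.648103
  x_5 = 0.527299 - 0.648103×(0.527299 - 0.293831)/(0.648103 - 0.610380)
       = -3.483787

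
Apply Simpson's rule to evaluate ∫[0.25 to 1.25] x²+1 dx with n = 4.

f(x) = x²+1
a = 0.25, b = 1.25, n = 4
h = (b - a)/n = 0.250000

Simpson's rule: (h/3)[f(x₀) + 4f(x₁) + 2f(x₂) + ... + f(xₙ)]

x_0 = 0.2500, f(x_0) = 1.062500, coefficient = 1
x_1 = 0.5000, f(x_1) = 1.250000, coefficient = 4
x_2 = 0.7500, f(x_2) = 1.562500, coefficient = 2
x_3 = 1.0000, f(x_3) = 2.000000, coefficient = 4
x_4 = 1.2500, f(x_4) = 2.562500, coefficient = 1

I ≈ (0.250000/3) × 19.750000 = 1.645833
Exact value: 1.645833
Error: 0.000000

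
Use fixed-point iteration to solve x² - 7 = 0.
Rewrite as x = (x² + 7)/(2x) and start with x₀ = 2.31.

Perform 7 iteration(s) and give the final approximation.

Equation: x² - 7 = 0
Fixed-point form: x = (x² + 7)/(2x)
x₀ = 2.31

x_1 = g(2.310000) = 2.670152
x_2 = g(2.670152) = 2.645863
x_3 = g(2.645863) = 2.645751
x_4 = g(2.645751) = 2.645751
x_5 = g(2.645751) = 2.645751
x_6 = g(2.645751) = 2.645751
x_7 = g(2.645751) = 2.645751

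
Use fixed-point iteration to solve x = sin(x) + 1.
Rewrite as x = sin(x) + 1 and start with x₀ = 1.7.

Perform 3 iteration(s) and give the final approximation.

Equation: x = sin(x) + 1
Fixed-point form: x = sin(x) + 1
x₀ = 1.7

x_1 = g(1.700000) = 1.991665
x_2 = g(1.991665) = 1.912734
x_3 = g(1.912734) = 1.942107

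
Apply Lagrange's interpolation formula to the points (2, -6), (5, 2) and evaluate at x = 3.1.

Lagrange interpolation formula:
P(x) = Σ yᵢ × Lᵢ(x)
where Lᵢ(x) = Π_{j≠i} (x - xⱼ)/(xᵢ - xⱼ)

L_0(3.1) = (3.1 - 5)/(2 - 5) = 0.633333
L_1(3.1) = (3.1 - 2)/(5 - 2) = 0.366667

P(3.1) = (-6)×L_0(3.1) + 2×L_1(3.1)
P(3.1) = -3.066667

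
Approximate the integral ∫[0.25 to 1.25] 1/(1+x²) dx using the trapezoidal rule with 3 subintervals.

f(x) = 1/(1+x²)
a = 0.25, b = 1.25, n = 3
h = (b - a)/n = 0.333333

Trapezoidal rule: (h/2)[f(x₀) + 2f(x₁) + 2f(x₂) + ... + f(xₙ)]

x_0 = 0.2500, f(x_0) = 0.941176, coefficient = 1
x_1 = 0.5833, f(x_1) = 0.746114, coefficient = 2
x_2 = 0.9167, f(x_2) = 0.543396, coefficient = 2
x_3 = 1.2500, f(x_3) = 0.390244, coefficient = 1

I ≈ (0.333333/2) × 3.910441 = 0.651740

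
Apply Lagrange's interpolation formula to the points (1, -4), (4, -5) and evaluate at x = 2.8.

Lagrange interpolation formula:
P(x) = Σ yᵢ × Lᵢ(x)
where Lᵢ(x) = Π_{j≠i} (x - xⱼ)/(xᵢ - xⱼ)

L_0(2.8) = (2.8 - 4)/(1 - 4) = 0.400000
L_1(2.8) = (2.8 - 1)/(4 - 1) = 0.600000

P(2.8) = (-4)×L_0(2.8) + (-5)×L_1(2.8)
P(2.8) = -4.600000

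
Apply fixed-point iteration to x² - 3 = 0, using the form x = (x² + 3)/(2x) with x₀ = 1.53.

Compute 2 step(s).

Equation: x² - 3 = 0
Fixed-point form: x = (x² + 3)/(2x)
x₀ = 1.53

x_1 = g(1.530000) = 1.745392
x_2 = g(1.745392) = 1.732102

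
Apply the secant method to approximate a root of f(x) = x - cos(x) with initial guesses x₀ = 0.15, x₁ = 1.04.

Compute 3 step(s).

f(x) = x - cos(x)
x₀ = 0.15, x₁ = 1.04

Secant formula: x_{n+1} = x_n - f(x_n)(x_n - x_{n-1})/(f(x_n) - f(x_{n-1}))

Iteration 1:
  f(0.150000) = -0.838771
  f(1.040000) = 0.533780
  x_2 = 1.040000 - 0.533780×(1.040000 - 0.150000)/(0.533780 - (-0.838771))
       = 0.693882
Iteration 2:
  f(1.040000) = 0.533780
  f(0.693882) = -0.074886
  x_3 = 0.693882 - (-0.074886)×(0.693882 - 1.040000)/(-0.074886 - 0.533780)
       = 0.736467
Iteration 3:
  f(0.693882) = -0.074886
  f(0.736467) = -0.004380
  x_4 = 0.736467 - (-0.004380)×(0.736467 - 0.693882)/(-0.004380 - (-0.074886))
       = 0.739112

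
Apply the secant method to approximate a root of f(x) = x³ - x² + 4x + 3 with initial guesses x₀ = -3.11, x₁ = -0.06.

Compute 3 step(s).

f(x) = x³ - x² + 4x + 3
x₀ = -3.11, x₁ = -0.06

Secant formula: x_{n+1} = x_n - f(x_n)(x_n - x_{n-1})/(f(x_n) - f(x_{n-1}))

Iteration 1:
  f(-3.110000) = -49.192331
  f(-0.060000) = 2.756184
  x_2 = -0.060000 - 2.756184×(-0.060000 - (-3.110000))/(2.756184 - (-49.192331))
       = -0.221821
Iteration 2:
  f(-0.060000) = 2.756184
  f(-0.221821) = 2.052597
  x_3 = -0.221821 - 2.052597×(-0.221821 - (-0.060000))/(2.052597 - 2.756184)
       = -0.693906
Iteration 3:
  f(-0.221821) = 2.052597
  f(-0.693906) = -0.591252
  x_4 = -0.693906 - (-0.591252)×(-0.693906 - (-0.221821))/(-0.591252 - 2.052597)
       = -0.588333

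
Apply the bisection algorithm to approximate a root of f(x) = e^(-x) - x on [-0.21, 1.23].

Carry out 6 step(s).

f(x) = e^(-x) - x
Initial interval: [-0.21, 1.23]

Iteration 1:
  c_1 = (-0.210000 + 1.230000)/2 = 0.510000
  f(c_1) = f(0.510000) = 0.090496
  f(a) × f(c) ≥ 0, new interval: [0.510000, 1.230000]
Iteration 2:
  c_2 = (0.510000 + 1.230000)/2 = 0.870000
  f(c_2) = f(0.870000) = -0.451048
  f(a) × f(c) < 0, new interval: [0.510000, 0.870000]
Iteration 3:
  c_3 = (0.510000 + 0.870000)/2 = 0.690000
  f(c_3) = f(0.690000) = -0.188424
  f(a) × f(c) < 0, new interval: [0.510000, 0.690000]
Iteration 4:
  c_4 = (0.510000 + 0.690000)/2 = 0.600000
  f(c_4) = f(0.600000) = -0.051188
  f(a) × f(c) < 0, new interval: [0.510000, 0.600000]
Iteration 5:
  c_5 = (0.510000 + 0.600000)/2 = 0.555000
  f(c_5) = f(0.555000) = 0.019072
  f(a) × f(c) ≥ 0, new interval: [0.555000, 0.600000]
Iteration 6:
  c_6 = (0.555000 + 0.600000)/2 = 0.577500
  f(c_6) = f(0.577500) = -0.016200
  f(a) × f(c) < 0, new interval: [0.555000, 0.577500]

After 6 iteration(s), the approximation is c_6 = 0.577500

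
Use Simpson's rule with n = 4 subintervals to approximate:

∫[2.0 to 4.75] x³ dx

f(x) = x³
a = 2.0, b = 4.75, n = 4
h = (b - a)/n = 0.687500

Simpson's rule: (h/3)[f(x₀) + 4f(x₁) + 2f(x₂) + ... + f(xₙ)]

x_0 = 2.0000, f(x_0) = 8.000000, coefficient = 1
x_1 = 2.6875, f(x_1) = 19.410889, coefficient = 4
x_2 = 3.3750, f(x_2) = 38.443359, coefficient = 2
x_3 = 4.0625, f(x_3) = 67.047119, coefficient = 4
x_4 = 4.7500, f(x_4) = 107.171875, coefficient = 1

I ≈ (0.687500/3) × 537.890625 = 123.266602
Exact value: 123.266602
Error: 0.000000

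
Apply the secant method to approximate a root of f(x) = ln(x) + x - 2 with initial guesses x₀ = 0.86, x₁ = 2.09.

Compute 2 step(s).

f(x) = ln(x) + x - 2
x₀ = 0.86, x₁ = 2.09

Secant formula: x_{n+1} = x_n - f(x_n)(x_n - x_{n-1})/(f(x_n) - f(x_{n-1}))

Iteration 1:
  f(0.860000) = -1.290823
  f(2.090000) = 0.827164
  x_2 = 2.090000 - 0.827164×(2.090000 - 0.860000)/(0.827164 - (-1.290823))
       = 1.609633
Iteration 2:
  f(2.090000) = 0.827164
  f(1.609633) = 0.085639
  x_3 = 1.609633 - 0.085639×(1.609633 - 2.090000)/(0.085639 - 0.827164)
       = 1.554155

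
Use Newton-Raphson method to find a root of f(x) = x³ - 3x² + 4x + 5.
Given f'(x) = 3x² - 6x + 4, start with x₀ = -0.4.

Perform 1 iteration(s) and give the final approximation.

f(x) = x³ - 3x² + 4x + 5
f'(x) = 3x² - 6x + 4
x₀ = -0.4

Newton-Raphson formula: x_{n+1} = x_n - f(x_n)/f'(x_n)

Iteration 1:
  f(-0.400000) = 2.856000
  f'(-0.400000) = 6.880000
  x_1 = -0.400000 - 2.856000/6.880000 = -0.815116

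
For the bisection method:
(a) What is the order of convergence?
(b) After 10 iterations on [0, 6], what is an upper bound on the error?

(a) Bisection has linear (order 1) convergence; the error is halved each step.

(b) Error bound = (b-a)/2^n = (6 - 0)/2^{10}
    = 6/2^{10}

(a) 1 (linear); (b) error ≤ 5.86e-03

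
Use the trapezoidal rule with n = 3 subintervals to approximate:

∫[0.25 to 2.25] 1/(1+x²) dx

f(x) = 1/(1+x²)
a = 0.25, b = 2.25, n = 3
h = (b - a)/n = 0.666667

Trapezoidal rule: (h/2)[f(x₀) + 2f(x₁) + 2f(x₂) + ... + f(xₙ)]

x_0 = 0.2500, f(x_0) = 0.941176, coefficient = 1
x_1 = 0.9167, f(x_1) = 0.543396, coefficient = 2
x_2 = 1.5833, f(x_2) = 0.285149, coefficient = 2
x_3 = 2.2500, f(x_3) = 0.164948, coefficient = 1

I ≈ (0.666667/2) × 2.763214 = 0.921071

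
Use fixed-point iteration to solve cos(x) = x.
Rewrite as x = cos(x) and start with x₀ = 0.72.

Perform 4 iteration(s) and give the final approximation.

Equation: cos(x) = x
Fixed-point form: x = cos(x)
x₀ = 0.72

x_1 = g(0.720000) = 0.751806
x_2 = g(0.751806) = 0.730457
x_3 = g(0.730457) = 0.744870
x_4 = g(0.744870) = 0.735176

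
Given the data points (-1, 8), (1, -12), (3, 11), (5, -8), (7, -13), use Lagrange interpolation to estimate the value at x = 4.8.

Lagrange interpolation formula:
P(x) = Σ yᵢ × Lᵢ(x)
where Lᵢ(x) = Π_{j≠i} (x - xⱼ)/(xᵢ - xⱼ)

L_0(4.8) = (4.8 - 1)/(-1 - 1) × (4.8 - 3)/(-1 - 3) × (4.8 - 5)/(-1 - 5) × (4.8 - 7)/(-1 - 7) = 0.007838
L_1(4.8) = (4.8 - (-1))/(1 - (-1)) × (4.8 - 3)/(1 - 3) × (4.8 - 5)/(1 - 5) × (4.8 - 7)/(1 - 7) = -0.047850
L_2(4.8) = (4.8 - (-1))/(3 - (-1)) × (4.8 - 1)/(3 - 1) × (4.8 - 5)/(3 - 5) × (4.8 - 7)/(3 - 7) = 0.151525
L_3(4.8) = (4.8 - (-1))/(5 - (-1)) × (4.8 - 1)/(5 - 1) × (4.8 - 3)/(5 - 3) × (4.8 - 7)/(5 - 7) = 0.909150
L_4(4.8) = (4.8 - (-1))/(7 - (-1)) × (4.8 - 1)/(7 - 1) × (4.8 - 3)/(7 - 3) × (4.8 - 5)/(7 - 5) = -0.020663

P(4.8) = 8×L_0(4.8) + (-12)×L_1(4.8) + 11×L_2(4.8) + (-8)×L_3(4.8) + (-13)×L_4(4.8)
P(4.8) = -4.700912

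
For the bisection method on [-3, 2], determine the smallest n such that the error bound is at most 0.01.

We need (b-a)/2^n ≤ 0.01
(2 - (-3))/2^n ≤ 0.01
5/2^n ≤ 0.01
2^n ≥ 500
n ≥ log₂(500) = 8.97
n ≥ 9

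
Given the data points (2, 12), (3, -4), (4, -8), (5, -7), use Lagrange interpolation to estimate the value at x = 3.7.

Lagrange interpolation formula:
P(x) = Σ yᵢ × Lᵢ(x)
where Lᵢ(x) = Π_{j≠i} (x - xⱼ)/(xᵢ - xⱼ)

L_0(3.7) = (3.7 - 3)/(2 - 3) × (3.7 - 4)/(2 - 4) × (3.7 - 5)/(2 - 5) = -0.045500
L_1(3.7) = (3.7 - 2)/(3 - 2) × (3.7 - 4)/(3 - 4) × (3.7 - 5)/(3 - 5) = 0.331500
L_2(3.7) = (3.7 - 2)/(4 - 2) × (3.7 - 3)/(4 - 3) × (3.7 - 5)/(4 - 5) = 0.773500
L_3(3.7) = (3.7 - 2)/(5 - 2) × (3.7 - 3)/(5 - 3) × (3.7 - 4)/(5 - 4) = -0.059500

P(3.7) = 12×L_0(3.7) + (-4)×L_1(3.7) + (-8)×L_2(3.7) + (-7)×L_3(3.7)
P(3.7) = -7.643500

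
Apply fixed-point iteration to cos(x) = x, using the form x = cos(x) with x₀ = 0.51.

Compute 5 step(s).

Equation: cos(x) = x
Fixed-point form: x = cos(x)
x₀ = 0.51

x_1 = g(0.510000) = 0.872745
x_2 = g(0.872745) = 0.642726
x_3 = g(0.642726) = 0.800465
x_4 = g(0.800465) = 0.696373
x_5 = g(0.696373) = 0.767173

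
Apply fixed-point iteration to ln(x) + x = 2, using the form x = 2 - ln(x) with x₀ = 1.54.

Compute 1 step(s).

Equation: ln(x) + x = 2
Fixed-point form: x = 2 - ln(x)
x₀ = 1.54

x_1 = g(1.540000) = 1.568218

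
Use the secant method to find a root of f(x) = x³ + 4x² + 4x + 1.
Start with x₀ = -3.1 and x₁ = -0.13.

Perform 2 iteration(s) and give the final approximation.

f(x) = x³ + 4x² + 4x + 1
x₀ = -3.1, x₁ = -0.13

Secant formula: x_{n+1} = x_n - f(x_n)(x_n - x_{n-1})/(f(x_n) - f(x_{n-1}))

Iteration 1:
  f(-3.100000) = -2.751000
  f(-0.130000) = 0.545403
  x_2 = -0.130000 - 0.545403×(-0.130000 - (-3.100000))/(0.545403 - (-2.751000))
       = -0.621398
Iteration 2:
  f(-0.130000) = 0.545403
  f(-0.621398) = -0.180994
  x_3 = -0.621398 - (-0.180994)×(-0.621398 - (-0.130000))/(-0.180994 - 0.545403)
       = -0.498958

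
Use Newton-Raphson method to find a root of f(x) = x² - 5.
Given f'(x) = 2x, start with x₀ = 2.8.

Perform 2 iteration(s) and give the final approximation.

f(x) = x² - 5
f'(x) = 2x
x₀ = 2.8

Newton-Raphson formula: x_{n+1} = x_n - f(x_n)/f'(x_n)

Iteration 1:
  f(2.800000) = 2.840000
  f'(2.800000) = 5.600000
  x_1 = 2.800000 - 2.840000/5.600000 = 2.292857
Iteration 2:
  f(2.292857) = 0.257194
  f'(2.292857) = 4.585714
  x_2 = 2.292857 - 0.257194/4.585714 = 2.236771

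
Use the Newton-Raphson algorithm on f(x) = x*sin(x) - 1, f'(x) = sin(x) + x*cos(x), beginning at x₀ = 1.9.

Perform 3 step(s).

f(x) = x*sin(x) - 1
f'(x) = sin(x) + x*cos(x)
x₀ = 1.9

Newton-Raphson formula: x_{n+1} = x_n - f(x_n)/f'(x_n)

Iteration 1:
  f(1.900000) = 0.797970
  f'(1.900000) = 0.332050
  x_1 = 1.900000 - 0.797970/0.332050 = -0.503163
Iteration 2:
  f(-0.503163) = -0.757375
  f'(-0.503163) = -0.923001
  x_2 = -0.503163 - (-0.757375)/(-0.923001) = -1.323720
Iteration 3:
  f(-1.323720) = 0.283521
  f'(-1.323720) = -1.293374
  x_3 = -1.323720 - 0.283521/(-1.293374) = -1.104510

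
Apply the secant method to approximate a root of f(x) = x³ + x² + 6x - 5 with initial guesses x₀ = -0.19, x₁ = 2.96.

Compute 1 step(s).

f(x) = x³ + x² + 6x - 5
x₀ = -0.19, x₁ = 2.96

Secant formula: x_{n+1} = x_n - f(x_n)(x_n - x_{n-1})/(f(x_n) - f(x_{n-1}))

Iteration 1:
  f(-0.190000) = -6.110759
  f(2.960000) = 47.455936
  x_2 = 2.960000 - 47.455936×(2.960000 - (-0.190000))/(47.455936 - (-6.110759))
       = 0.169344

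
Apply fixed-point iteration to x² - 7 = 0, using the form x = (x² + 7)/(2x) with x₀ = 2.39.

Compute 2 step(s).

Equation: x² - 7 = 0
Fixed-point form: x = (x² + 7)/(2x)
x₀ = 2.39

x_1 = g(2.390000) = 2.659435
x_2 = g(2.659435) = 2.645787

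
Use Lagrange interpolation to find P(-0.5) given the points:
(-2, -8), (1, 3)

Lagrange interpolation formula:
P(x) = Σ yᵢ × Lᵢ(x)
where Lᵢ(x) = Π_{j≠i} (x - xⱼ)/(xᵢ - xⱼ)

L_0(-0.5) = (-0.5 - 1)/(-2 - 1) = 0.500000
L_1(-0.5) = (-0.5 - (-2))/(1 - (-2)) = 0.500000

P(-0.5) = (-8)×L_0(-0.5) + 3×L_1(-0.5)
P(-0.5) = -2.500000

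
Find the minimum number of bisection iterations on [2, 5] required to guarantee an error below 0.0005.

We need (b-a)/2^n ≤ 0.0005
(5 - 2)/2^n ≤ 0.0005
3/2^n ≤ 0.0005
2^n ≥ 6000
n ≥ log₂(6000) = 12.55
n ≥ 13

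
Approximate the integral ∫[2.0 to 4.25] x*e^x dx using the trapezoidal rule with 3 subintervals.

f(x) = x*e^x
a = 2.0, b = 4.25, n = 3
h = (b - a)/n = 0.750000

Trapezoidal rule: (h/2)[f(x₀) + 2f(x₁) + 2f(x₂) + ... + f(xₙ)]

x_0 = 2.0000, f(x_0) = 14.778112, coefficient = 1
x_1 = 2.7500, f(x_1) = 43.017238, coefficient = 2
x_2 = 3.5000, f(x_2) = 115.904082, coefficient = 2
x_3 = 4.2500, f(x_3) = 297.948002, coefficient = 1

I ≈ (0.750000/2) × 630.568754 = 236.463283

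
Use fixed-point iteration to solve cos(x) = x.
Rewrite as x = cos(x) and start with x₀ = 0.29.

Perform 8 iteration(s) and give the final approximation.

Equation: cos(x) = x
Fixed-point form: x = cos(x)
x₀ = 0.29

x_1 = g(0.290000) = 0.958244
x_2 = g(0.958244) = 0.574958
x_3 = g(0.574958) = 0.839215
x_4 = g(0.839215) = 0.668047
x_5 = g(0.668047) = 0.785033
x_6 = g(0.785033) = 0.707365
x_7 = g(0.707365) = 0.760077
x_8 = g(0.760077) = 0.724783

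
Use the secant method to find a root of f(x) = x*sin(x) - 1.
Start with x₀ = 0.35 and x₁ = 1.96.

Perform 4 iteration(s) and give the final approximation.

f(x) = x*sin(x) - 1
x₀ = 0.35, x₁ = 1.96

Secant formula: x_{n+1} = x_n - f(x_n)(x_n - x_{n-1})/(f(x_n) - f(x_{n-1}))

Iteration 1:
  f(0.350000) = -0.879986
  f(1.960000) = 0.813415
  x_2 = 1.960000 - 0.813415×(1.960000 - 0.350000)/(0.813415 - (-0.879986))
       = 1.186646
Iteration 2:
  f(1.960000) = 0.813415
  f(1.186646) = 0.100160
  x_3 = 1.186646 - 0.100160×(1.186646 - 1.960000)/(0.100160 - 0.813415)
       = 1.078046
Iteration 3:
  f(1.186646) = 0.100160
  f(1.078046) = -0.050203
  x_4 = 1.078046 - (-0.050203)×(1.078046 - 1.186646)/(-0.050203 - 0.100160)
       = 1.114306
Iteration 4:
  f(1.078046) = -0.050203
  f(1.114306) = 0.000206
  x_5 = 1.114306 - 0.000206×(1.114306 - 1.078046)/(0.000206 - (-0.050203))
       = 1.114157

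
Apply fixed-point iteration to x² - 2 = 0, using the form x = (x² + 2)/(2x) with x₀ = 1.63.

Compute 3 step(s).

Equation: x² - 2 = 0
Fixed-point form: x = (x² + 2)/(2x)
x₀ = 1.63

x_1 = g(1.630000) = 1.428497
x_2 = g(1.428497) = 1.414285
x_3 = g(1.414285) = 1.414214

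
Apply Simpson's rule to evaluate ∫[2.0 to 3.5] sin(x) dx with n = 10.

f(x) = sin(x)
a = 2.0, b = 3.5, n = 10
h = (b - a)/n = 0.150000

Simpson's rule: (h/3)[f(x₀) + 4f(x₁) + 2f(x₂) + ... + f(xₙ)]

x_0 = 2.0000, f(x_0) = 0.909297, coefficient = 1
x_1 = 2.1500, f(x_1) = 0.836899, coefficient = 4
x_2 = 2.3000, f(x_2) = 0.745705, coefficient = 2
x_3 = 2.4500, f(x_3) = 0.637765, coefficient = 4
x_4 = 2.6000, f(x_4) = 0.515501, coefficient = 2
x_5 = 2.7500, f(x_5) = 0.381661, coefficient = 4
x_6 = 2.9000, f(x_6) = 0.239249, coefficient = 2
x_7 = 3.0500, f(x_7) = 0.091465, coefficient = 4
x_8 = 3.2000, f(x_8) = -0.058374, coefficient = 2
x_9 = 3.3500, f(x_9) = -0.206902, coefficient = 4
x_10 = 3.5000, f(x_10) = -0.350783, coefficient = 1

I ≈ (0.150000/3) × 10.406226 = 0.520311
Exact value: 0.520310
Error: 0.000001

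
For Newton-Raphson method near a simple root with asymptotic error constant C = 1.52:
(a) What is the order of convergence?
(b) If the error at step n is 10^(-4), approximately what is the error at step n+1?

(a) Newton-Raphson has quadratic (order 2) convergence near simple roots.
    This means |e_{n+1}| ≈ C|e_n|².

(b) With |e_n| = 10^(-4) and C = 1.52:
    |e_{n+1}| ≈ 1.52 × (10^(-4))² = 1.52 × 10^(-8)

(a) 2 (quadratic); (b) |e_{n+1}| ≈ 1.520e-08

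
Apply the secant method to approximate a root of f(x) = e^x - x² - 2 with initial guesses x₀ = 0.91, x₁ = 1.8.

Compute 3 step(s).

f(x) = e^x - x² - 2
x₀ = 0.91, x₁ = 1.8

Secant formula: x_{n+1} = x_n - f(x_n)(x_n - x_{n-1})/(f(x_n) - f(x_{n-1}))

Iteration 1:
  f(0.910000) = -0.343777
  f(1.800000) = 0.809647
  x_2 = 1.800000 - 0.809647×(1.800000 - 0.910000)/(0.809647 - (-0.343777))
       = 1.175264
Iteration 2:
  f(1.800000) = 0.809647
  f(1.175264) = -0.142248
  x_3 = 1.175264 - (-0.142248)×(1.175264 - 1.800000)/(-0.142248 - 0.809647)
       = 1.268622
Iteration 3:
  f(1.175264) = -0.142248
  f(1.268622) = -0.053453
  x_4 = 1.268622 - (-0.053453)×(1.268622 - 1.175264)/(-0.053453 - (-0.142248))
       = 1.324822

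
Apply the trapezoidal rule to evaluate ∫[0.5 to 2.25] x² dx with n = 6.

f(x) = x²
a = 0.5, b = 2.25, n = 6
h = (b - a)/n = 0.291667

Trapezoidal rule: (h/2)[f(x₀) + 2f(x₁) + 2f(x₂) + ... + f(xₙ)]

x_0 = 0.5000, f(x_0) = 0.250000, coefficient = 1
x_1 = 0.7917, f(x_1) = 0.626736, coefficient = 2
x_2 = 1.0833, f(x_2) = 1.173611, coefficient = 2
x_3 = 1.3750, f(x_3) = 1.890625, coefficient = 2
x_4 = 1.6667, f(x_4) = 2.777778, coefficient = 2
x_5 = 1.9583, f(x_5) = 3.835069, coefficient = 2
x_6 = 2.2500, f(x_6) = 5.062500, coefficient = 1

I ≈ (0.291667/2) × 25.920139 = 3.780020
Exact value: 3.755208
Error: 0.024812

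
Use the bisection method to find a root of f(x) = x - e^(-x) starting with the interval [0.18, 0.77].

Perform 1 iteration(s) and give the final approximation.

f(x) = x - e^(-x)
Initial interval: [0.18, 0.77]

Iteration 1:
  c_1 = (0.180000 + 0.770000)/2 = 0.475000
  f(c_1) = f(0.475000) = -0.146885
  f(a) × f(c) ≥ 0, new interval: [0.475000, 0.770000]

After 1 iteration(s), the approximation is c_1 = 0.475000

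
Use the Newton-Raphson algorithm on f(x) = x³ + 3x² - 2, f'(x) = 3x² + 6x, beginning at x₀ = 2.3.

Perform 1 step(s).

f(x) = x³ + 3x² - 2
f'(x) = 3x² + 6x
x₀ = 2.3

Newton-Raphson formula: x_{n+1} = x_n - f(x_n)/f'(x_n)

Iteration 1:
  f(2.300000) = 26.037000
  f'(2.300000) = 29.670000
  x_1 = 2.300000 - 26.037000/29.670000 = 1.422447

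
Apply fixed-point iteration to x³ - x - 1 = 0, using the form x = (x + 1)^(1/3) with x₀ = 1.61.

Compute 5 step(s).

Equation: x³ - x - 1 = 0
Fixed-point form: x = (x + 1)^(1/3)
x₀ = 1.61

x_1 = g(1.610000) = 1.376830
x_2 = g(1.376830) = 1.334543
x_3 = g(1.334543) = 1.326582
x_4 = g(1.326582) = 1.325072
x_5 = g(1.325072) = 1.324785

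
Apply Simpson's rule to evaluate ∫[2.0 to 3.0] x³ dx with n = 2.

f(x) = x³
a = 2.0, b = 3.0, n = 2
h = (b - a)/n = 0.500000

Simpson's rule: (h/3)[f(x₀) + 4f(x₁) + 2f(x₂) + ... + f(xₙ)]

x_0 = 2.0000, f(x_0) = 8.000000, coefficient = 1
x_1 = 2.5000, f(x_1) = 15.625000, coefficient = 4
x_2 = 3.0000, f(x_2) = 27.000000, coefficient = 1

I ≈ (0.500000/3) × 97.500000 = 16.250000
Exact value: 16.250000
Error: 0.000000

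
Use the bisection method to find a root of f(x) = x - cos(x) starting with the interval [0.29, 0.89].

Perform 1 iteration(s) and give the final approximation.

f(x) = x - cos(x)
Initial interval: [0.29, 0.89]

Iteration 1:
  c_1 = (0.290000 + 0.890000)/2 = 0.590000
  f(c_1) = f(0.590000) = -0.240941
  f(a) × f(c) ≥ 0, new interval: [0.590000, 0.890000]

After 1 iteration(s), the approximation is c_1 = 0.590000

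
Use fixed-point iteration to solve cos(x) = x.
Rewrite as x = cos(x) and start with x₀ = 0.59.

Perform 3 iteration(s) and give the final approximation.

Equation: cos(x) = x
Fixed-point form: x = cos(x)
x₀ = 0.59

x_1 = g(0.590000) = 0.830941
x_2 = g(0.830941) = 0.674181
x_3 = g(0.674181) = 0.781218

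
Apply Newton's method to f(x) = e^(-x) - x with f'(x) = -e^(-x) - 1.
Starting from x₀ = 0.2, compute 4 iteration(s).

f(x) = e^(-x) - x
f'(x) = -e^(-x) - 1
x₀ = 0.2

Newton-Raphson formula: x_{n+1} = x_n - f(x_n)/f'(x_n)

Iteration 1:
  f(0.200000) = 0.618731
  f'(0.200000) = -1.818731
  x_1 = 0.200000 - 0.618731/(-1.818731) = 0.540199
Iteration 2:
  f(0.540199) = 0.042433
  f'(0.540199) = -1.582632
  x_2 = 0.540199 - 0.042433/(-1.582632) = 0.567011
Iteration 3:
  f(0.567011) = 0.000208
  f'(0.567011) = -1.567218
  x_3 = 0.567011 - 0.000208/(-1.567218) = 0.567143
Iteration 4:
  f(0.567143) = 0.000000
  f'(0.567143) = -1.567143
  x_4 = 0.567143 - 0.000000/(-1.567143) = 0.567143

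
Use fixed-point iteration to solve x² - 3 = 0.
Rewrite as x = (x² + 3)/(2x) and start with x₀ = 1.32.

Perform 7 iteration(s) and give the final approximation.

Equation: x² - 3 = 0
Fixed-point form: x = (x² + 3)/(2x)
x₀ = 1.32

x_1 = g(1.320000) = 1.796364
x_2 = g(1.796364) = 1.733202
x_3 = g(1.733202) = 1.732051
x_4 = g(1.732051) = 1.732051
x_5 = g(1.732051) = 1.732051
x_6 = g(1.732051) = 1.732051
x_7 = g(1.732051) = 1.732051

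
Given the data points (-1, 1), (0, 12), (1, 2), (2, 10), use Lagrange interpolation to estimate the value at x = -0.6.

Lagrange interpolation formula:
P(x) = Σ yᵢ × Lᵢ(x)
where Lᵢ(x) = Π_{j≠i} (x - xⱼ)/(xᵢ - xⱼ)

L_0(-0.6) = (-0.6 - 0)/(-1 - 0) × (-0.6 - 1)/(-1 - 1) × (-0.6 - 2)/(-1 - 2) = 0.416000
L_1(-0.6) = (-0.6 - (-1))/(0 - (-1)) × (-0.6 - 1)/(0 - 1) × (-0.6 - 2)/(0 - 2) = 0.832000
L_2(-0.6) = (-0.6 - (-1))/(1 - (-1)) × (-0.6 - 0)/(1 - 0) × (-0.6 - 2)/(1 - 2) = -0.312000
L_3(-0.6) = (-0.6 - (-1))/(2 - (-1)) × (-0.6 - 0)/(2 - 0) × (-0.6 - 1)/(2 - 1) = 0.064000

P(-0.6) = 1×L_0(-0.6) + 12×L_1(-0.6) + 2×L_2(-0.6) + 10×L_3(-0.6)
P(-0.6) = 10.416000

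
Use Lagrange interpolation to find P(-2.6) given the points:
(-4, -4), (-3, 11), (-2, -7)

Lagrange interpolation formula:
P(x) = Σ yᵢ × Lᵢ(x)
where Lᵢ(x) = Π_{j≠i} (x - xⱼ)/(xᵢ - xⱼ)

L_0(-2.6) = (-2.6 - (-3))/(-4 - (-3)) × (-2.6 - (-2))/(-4 - (-2)) = -0.120000
L_1(-2.6) = (-2.6 - (-4))/(-3 - (-4)) × (-2.6 - (-2))/(-3 - (-2)) = 0.840000
L_2(-2.6) = (-2.6 - (-4))/(-2 - (-4)) × (-2.6 - (-3))/(-2 - (-3)) = 0.280000

P(-2.6) = (-4)×L_0(-2.6) + 11×L_1(-2.6) + (-7)×L_2(-2.6)
P(-2.6) = 7.760000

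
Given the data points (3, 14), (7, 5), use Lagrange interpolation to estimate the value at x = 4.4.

Lagrange interpolation formula:
P(x) = Σ yᵢ × Lᵢ(x)
where Lᵢ(x) = Π_{j≠i} (x - xⱼ)/(xᵢ - xⱼ)

L_0(4.4) = (4.4 - 7)/(3 - 7) = 0.650000
L_1(4.4) = (4.4 - 3)/(7 - 3) = 0.350000

P(4.4) = 14×L_0(4.4) + 5×L_1(4.4)
P(4.4) = 10.850000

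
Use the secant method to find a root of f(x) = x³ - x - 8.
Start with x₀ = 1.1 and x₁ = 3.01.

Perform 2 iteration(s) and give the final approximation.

f(x) = x³ - x - 8
x₀ = 1.1, x₁ = 3.01

Secant formula: x_{n+1} = x_n - f(x_n)(x_n - x_{n-1})/(f(x_n) - f(x_{n-1}))

Iteration 1:
  f(1.100000) = -7.769000
  f(3.010000) = 16.260901
  x_2 = 3.010000 - 16.260901×(3.010000 - 1.100000)/(16.260901 - (-7.769000))
       = 1.717514
Iteration 2:
  f(3.010000) = 16.260901
  f(1.717514) = -4.651101
  x_3 = 1.717514 - (-4.651101)×(1.717514 - 3.010000)/(-4.651101 - 16.260901)
       = 2.004979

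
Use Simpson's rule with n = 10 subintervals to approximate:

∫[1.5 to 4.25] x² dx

f(x) = x²
a = 1.5, b = 4.25, n = 10
h = (b - a)/n = 0.275000

Simpson's rule: (h/3)[f(x₀) + 4f(x₁) + 2f(x₂) + ... + f(xₙ)]

x_0 = 1.5000, f(x_0) = 2.250000, coefficient = 1
x_1 = 1.7750, f(x_1) = 3.150625, coefficient = 4
x_2 = 2.0500, f(x_2) = 4.202500, coefficient = 2
x_3 = 2.3250, f(x_3) = 5.405625, coefficient = 4
x_4 = 2.6000, f(x_4) = 6.760000, coefficient = 2
x_5 = 2.8750, f(x_5) = 8.265625, coefficient = 4
x_6 = 3.1500, f(x_6) = 9.922500, coefficient = 2
x_7 = 3.4250, f(x_7) = 11.730625, coefficient = 4
x_8 = 3.7000, f(x_8) = 13.690000, coefficient = 2
x_9 = 3.9750, f(x_9) = 15.800625, coefficient = 4
x_10 = 4.2500, f(x_10) = 18.062500, coefficient = 1

I ≈ (0.275000/3) × 266.875000 = 24.463542
Exact value: 24.463542
Error: 0.000000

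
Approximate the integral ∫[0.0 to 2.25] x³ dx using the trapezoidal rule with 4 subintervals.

f(x) = x³
a = 0.0, b = 2.25, n = 4
h = (b - a)/n = 0.562500

Trapezoidal rule: (h/2)[f(x₀) + 2f(x₁) + 2f(x₂) + ... + f(xₙ)]

x_0 = 0.0000, f(x_0) = 0.000000, coefficient = 1
x_1 = 0.5625, f(x_1) = 0.177979, coefficient = 2
x_2 = 1.1250, f(x_2) = 1.423828, coefficient = 2
x_3 = 1.6875, f(x_3) = 4.805420, coefficient = 2
x_4 = 2.2500, f(x_4) = 11.390625, coefficient = 1

I ≈ (0.562500/2) × 24.205078 = 6.807678
Exact value: 6.407227
Error: 0.400452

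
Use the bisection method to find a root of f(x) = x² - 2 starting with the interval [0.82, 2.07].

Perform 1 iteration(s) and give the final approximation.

f(x) = x² - 2
Initial interval: [0.82, 2.07]

Iteration 1:
  c_1 = (0.820000 + 2.070000)/2 = 1.445000
  f(c_1) = f(1.445000) = 0.088025
  f(a) × f(c) < 0, new interval: [0.820000, 1.445000]

After 1 iteration(s), the approximation is c_1 = 1.445000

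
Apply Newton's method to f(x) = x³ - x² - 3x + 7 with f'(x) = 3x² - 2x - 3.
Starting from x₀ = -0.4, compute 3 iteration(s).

f(x) = x³ - x² - 3x + 7
f'(x) = 3x² - 2x - 3
x₀ = -0.4

Newton-Raphson formula: x_{n+1} = x_n - f(x_n)/f'(x_n)

Iteration 1:
  f(-0.400000) = 7.976000
  f'(-0.400000) = -1.720000
  x_1 = -0.400000 - 7.976000/(-1.720000) = 4.237209
Iteration 2:
  f(4.237209) = 52.409042
  f'(4.237209) = 42.387409
  x_2 = 4.237209 - 52.409042/42.387409 = 3.000780
Iteration 3:
  f(3.000780) = 16.014042
  f'(3.000780) = 18.012479
  x_3 = 3.000780 - 16.014042/18.012479 = 2.111727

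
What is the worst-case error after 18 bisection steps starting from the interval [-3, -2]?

Bisection error bound: |error| ≤ (b-a)/2^n
|error| ≤ (-2 - (-3))/2^18 = 1/2^18
|error| ≤ 0.0000038147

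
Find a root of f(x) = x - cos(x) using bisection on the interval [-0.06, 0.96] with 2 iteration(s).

f(x) = x - cos(x)
Initial interval: [-0.06, 0.96]

Iteration 1:
  c_1 = (-0.060000 + 0.960000)/2 = 0.450000
  f(c_1) = f(0.450000) = -0.450447
  f(a) × f(c) ≥ 0, new interval: [0.450000, 0.960000]
Iteration 2:
  c_2 = (0.450000 + 0.960000)/2 = 0.705000
  f(c_2) = f(0.705000) = -0.056612
  f(a) × f(c) ≥ 0, new interval: [0.705000, 0.960000]

After 2 iteration(s), the approximation is c_2 = 0.705000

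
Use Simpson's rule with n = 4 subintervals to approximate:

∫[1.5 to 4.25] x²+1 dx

f(x) = x²+1
a = 1.5, b = 4.25, n = 4
h = (b - a)/n = 0.687500

Simpson's rule: (h/3)[f(x₀) + 4f(x₁) + 2f(x₂) + ... + f(xₙ)]

x_0 = 1.5000, f(x_0) = 3.250000, coefficient = 1
x_1 = 2.1875, f(x_1) = 5.785156, coefficient = 4
x_2 = 2.8750, f(x_2) = 9.265625, coefficient = 2
x_3 = 3.5625, f(x_3) = 13.691406, coefficient = 4
x_4 = 4.2500, f(x_4) = 19.062500, coefficient = 1

I ≈ (0.687500/3) × 118.750000 = 27.213542
Exact value: 27.213542
Error: 0.000000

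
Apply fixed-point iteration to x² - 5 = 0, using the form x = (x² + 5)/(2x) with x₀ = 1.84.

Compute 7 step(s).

Equation: x² - 5 = 0
Fixed-point form: x = (x² + 5)/(2x)
x₀ = 1.84

x_1 = g(1.840000) = 2.278696
x_2 = g(2.278696) = 2.236467
x_3 = g(2.236467) = 2.236068
x_4 = g(2.236068) = 2.236068
x_5 = g(2.236068) = 2.236068
x_6 = g(2.236068) = 2.236068
x_7 = g(2.236068) = 2.236068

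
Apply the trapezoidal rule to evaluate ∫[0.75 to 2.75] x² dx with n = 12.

f(x) = x²
a = 0.75, b = 2.75, n = 12
h = (b - a)/n = 0.166667

Trapezoidal rule: (h/2)[f(x₀) + 2f(x₁) + 2f(x₂) + ... + f(xₙ)]

x_0 = 0.7500, f(x_0) = 0.562500, coefficient = 1
x_1 = 0.9167, f(x_1) = 0.840278, coefficient = 2
x_2 = 1.0833, f(x_2) = 1.173611, coefficient = 2
x_3 = 1.2500, f(x_3) = 1.562500, coefficient = 2
x_4 = 1.4167, f(x_4) = 2.006944, coefficient = 2
x_5 = 1.5833, f(x_5) = 2.506944, coefficient = 2
x_6 = 1.7500, f(x_6) = 3.062500, coefficient = 2
x_7 = 1.9167, f(x_7) = 3.673611, coefficient = 2
x_8 = 2.0833, f(x_8) = 4.340278, coefficient = 2
x_9 = 2.2500, f(x_9) = 5.062500, coefficient = 2
x_10 = 2.4167, f(x_10) = 5.840278, coefficient = 2
x_11 = 2.5833, f(x_11) = 6.673611, coefficient = 2
x_12 = 2.7500, f(x_12) = 7.562500, coefficient = 1

I ≈ (0.166667/2) × 81.611111 = 6.800926
Exact value: 6.791667
Error: 0.009259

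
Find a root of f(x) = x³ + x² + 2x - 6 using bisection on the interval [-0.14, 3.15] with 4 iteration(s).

f(x) = x³ + x² + 2x - 6
Initial interval: [-0.14, 3.15]

Iteration 1:
  c_1 = (-0.140000 + 3.150000)/2 = 1.505000
  f(c_1) = f(1.505000) = 2.683888
  f(a) × f(c) < 0, new interval: [-0.140000, 1.505000]
Iteration 2:
  c_2 = (-0.140000 + 1.505000)/2 = 0.682500
  f(c_2) = f(0.682500) = -3.851281
  f(a) × f(c) ≥ 0, new interval: [0.682500, 1.505000]
Iteration 3:
  c_3 = (0.682500 + 1.505000)/2 = 1.093750
  f(c_3) = f(1.093750) = -1.307770
  f(a) × f(c) ≥ 0, new interval: [1.093750, 1.505000]
Iteration 4:
  c_4 = (1.093750 + 1.505000)/2 = 1.299375
  f(c_4) = f(1.299375) = 0.480958
  f(a) × f(c) < 0, new interval: [1.093750, 1.299375]

After 4 iteration(s), the approximation is c_4 = 1.299375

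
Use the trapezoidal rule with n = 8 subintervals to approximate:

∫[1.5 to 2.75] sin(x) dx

f(x) = sin(x)
a = 1.5, b = 2.75, n = 8
h = (b - a)/n = 0.156250

Trapezoidal rule: (h/2)[f(x₀) + 2f(x₁) + 2f(x₂) + ... + f(xₙ)]

x_0 = 1.5000, f(x_0) = 0.997495, coefficient = 1
x_1 = 1.6562, f(x_1) = 0.996351, coefficient = 2
x_2 = 1.8125, f(x_2) = 0.970932, coefficient = 2
x_3 = 1.9688, f(x_3) = 0.921856, coefficient = 2
x_4 = 2.1250, f(x_4) = 0.850320, coefficient = 2
x_5 = 2.2812, f(x_5) = 0.758066, coefficient = 2
x_6 = 2.4375, f(x_6) = 0.647343, coefficient = 2
x_7 = 2.5938, f(x_7) = 0.520847, coefficient = 2
x_8 = 2.7500, f(x_8) = 0.381661, coefficient = 1

I ≈ (0.156250/2) × 12.710584 = 0.993014
Exact value: 0.995040
Error: 0.002025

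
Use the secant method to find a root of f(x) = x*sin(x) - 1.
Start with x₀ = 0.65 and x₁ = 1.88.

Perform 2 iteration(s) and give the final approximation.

f(x) = x*sin(x) - 1
x₀ = 0.65, x₁ = 1.88

Secant formula: x_{n+1} = x_n - f(x_n)(x_n - x_{n-1})/(f(x_n) - f(x_{n-1}))

Iteration 1:
  f(0.650000) = -0.606629
  f(1.880000) = 0.790843
  x_2 = 1.880000 - 0.790843×(1.880000 - 0.650000)/(0.790843 - (-0.606629))
       = 1.183931
Iteration 2:
  f(1.880000) = 0.790843
  f(1.183931) = 0.096434
  x_3 = 1.183931 - 0.096434×(1.183931 - 1.880000)/(0.096434 - 0.790843)
       = 1.087266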